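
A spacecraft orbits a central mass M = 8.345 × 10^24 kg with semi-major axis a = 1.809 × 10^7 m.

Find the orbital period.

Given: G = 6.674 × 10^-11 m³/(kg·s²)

GM = G · M = 6.674e-11 · 8.345e+24 = 5.56945e+14 m³/s².
Kepler's third law: T = 2π √(a³ / GM).
Substituting a = 1.809e+07 m and GM = 5.56945e+14 m³/s²:
T = 2π √((1.809e+07)³ / 5.56945e+14) s
T ≈ 2.048e+04 s = 5.69 hours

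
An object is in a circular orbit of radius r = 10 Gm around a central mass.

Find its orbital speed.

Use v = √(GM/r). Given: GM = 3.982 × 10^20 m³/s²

Convert to SI: r = 10 Gm = 1e+10 m.
For a circular orbit, gravity supplies the centripetal force, so v = √(GM / r).
v = √(3.982e+20 / 1e+10) m/s ≈ 1.995e+05 m/s = 199.5 km/s.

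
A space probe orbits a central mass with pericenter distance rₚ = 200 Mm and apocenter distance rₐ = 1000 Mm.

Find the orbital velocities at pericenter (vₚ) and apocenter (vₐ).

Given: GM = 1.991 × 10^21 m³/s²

Convert to SI: rₚ = 200 Mm = 2e+08 m; rₐ = 1000 Mm = 1e+09 m.
Use the vis-viva equation v² = GM(2/r − 1/a) with a = (rₚ + rₐ)/2 = (2e+08 + 1e+09)/2 = 6e+08 m.
vₚ = √(GM · (2/rₚ − 1/a)) = √(1.991e+21 · (2/2e+08 − 1/6e+08)) m/s ≈ 4.073e+06 m/s = 4073 km/s.
vₐ = √(GM · (2/rₐ − 1/a)) = √(1.991e+21 · (2/1e+09 − 1/6e+08)) m/s ≈ 8.147e+05 m/s = 814.7 km/s.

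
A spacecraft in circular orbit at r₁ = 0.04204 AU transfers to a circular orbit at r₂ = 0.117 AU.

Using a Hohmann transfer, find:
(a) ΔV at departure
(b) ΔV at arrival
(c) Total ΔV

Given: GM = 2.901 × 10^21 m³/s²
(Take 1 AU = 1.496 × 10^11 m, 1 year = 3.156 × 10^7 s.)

Convert to SI: r₁ = 0.04204 AU = 6.28918e+09 m; r₂ = 0.117 AU = 1.75032e+10 m.
Transfer semi-major axis: a_t = (r₁ + r₂)/2 = (6.28918e+09 + 1.75032e+10)/2 = 1.18962e+10 m.
Circular speeds: v₁ = √(GM/r₁) = 679167 m/s, v₂ = √(GM/r₂) = 407113 m/s.
Transfer speeds (vis-viva v² = GM(2/r − 1/a_t)): v₁ᵗ = 823818 m/s, v₂ᵗ = 296011 m/s.
(a) ΔV₁ = |v₁ᵗ − v₁| ≈ 1.447e+05 m/s = 30.52 AU/year.
(b) ΔV₂ = |v₂ − v₂ᵗ| ≈ 1.111e+05 m/s = 23.44 AU/year.
(c) ΔV_total = ΔV₁ + ΔV₂ ≈ 2.558e+05 m/s = 53.95 AU/year.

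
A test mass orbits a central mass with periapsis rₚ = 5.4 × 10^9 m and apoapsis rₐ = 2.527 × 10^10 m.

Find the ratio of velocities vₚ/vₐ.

Conservation of angular momentum gives rₚvₚ = rₐvₐ, so vₚ/vₐ = rₐ/rₚ.
vₚ/vₐ = 2.527e+10 / 5.4e+09 ≈ 4.68.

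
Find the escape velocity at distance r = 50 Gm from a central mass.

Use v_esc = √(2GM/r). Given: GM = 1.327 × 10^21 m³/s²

Convert to SI: r = 50 Gm = 5e+10 m.
Escape velocity comes from setting total energy to zero: ½v² − GM/r = 0 ⇒ v_esc = √(2GM / r).
v_esc = √(2 · 1.327e+21 / 5e+10) m/s ≈ 2.304e+05 m/s = 230.4 km/s.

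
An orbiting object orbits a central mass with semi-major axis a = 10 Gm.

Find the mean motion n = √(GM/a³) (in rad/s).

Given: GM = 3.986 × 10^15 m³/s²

Convert to SI: a = 10 Gm = 1e+10 m.
n = √(GM / a³).
n = √(3.986e+15 / (1e+10)³) rad/s ≈ 6.313e-08 rad/s.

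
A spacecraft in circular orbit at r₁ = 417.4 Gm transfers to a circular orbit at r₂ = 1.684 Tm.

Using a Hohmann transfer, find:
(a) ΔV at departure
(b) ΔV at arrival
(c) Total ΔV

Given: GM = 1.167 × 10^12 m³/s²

Convert to SI: r₁ = 417.4 Gm = 4.174e+11 m; r₂ = 1.684 Tm = 1.684e+12 m.
Transfer semi-major axis: a_t = (r₁ + r₂)/2 = (4.174e+11 + 1.684e+12)/2 = 1.0507e+12 m.
Circular speeds: v₁ = √(GM/r₁) = 1.67209 m/s, v₂ = √(GM/r₂) = 0.832462 m/s.
Transfer speeds (vis-viva v² = GM(2/r − 1/a_t)): v₁ᵗ = 2.11685 m/s, v₂ᵗ = 0.524688 m/s.
(a) ΔV₁ = |v₁ᵗ − v₁| ≈ 0.4448 m/s = 0.4448 m/s.
(b) ΔV₂ = |v₂ − v₂ᵗ| ≈ 0.3078 m/s = 0.3078 m/s.
(c) ΔV_total = ΔV₁ + ΔV₂ ≈ 0.7525 m/s = 0.7525 m/s.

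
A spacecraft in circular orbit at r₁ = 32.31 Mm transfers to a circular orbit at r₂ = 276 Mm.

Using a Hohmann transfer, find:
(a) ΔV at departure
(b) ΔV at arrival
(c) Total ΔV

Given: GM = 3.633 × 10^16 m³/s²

Convert to SI: r₁ = 32.31 Mm = 3.231e+07 m; r₂ = 276 Mm = 2.76e+08 m.
Transfer semi-major axis: a_t = (r₁ + r₂)/2 = (3.231e+07 + 2.76e+08)/2 = 1.54155e+08 m.
Circular speeds: v₁ = √(GM/r₁) = 33532.4 m/s, v₂ = √(GM/r₂) = 11473 m/s.
Transfer speeds (vis-viva v² = GM(2/r − 1/a_t)): v₁ᵗ = 44868.3 m/s, v₂ᵗ = 5252.52 m/s.
(a) ΔV₁ = |v₁ᵗ − v₁| ≈ 1.134e+04 m/s = 11.34 km/s.
(b) ΔV₂ = |v₂ − v₂ᵗ| ≈ 6221 m/s = 6.221 km/s.
(c) ΔV_total = ΔV₁ + ΔV₂ ≈ 1.756e+04 m/s = 17.56 km/s.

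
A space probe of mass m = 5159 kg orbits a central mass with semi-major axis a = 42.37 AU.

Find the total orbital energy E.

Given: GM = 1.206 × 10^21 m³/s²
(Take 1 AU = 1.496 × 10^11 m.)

Convert to SI: a = 42.37 AU = 6.33855e+12 m.
E = −GMm / (2a).
E = −1.206e+21 · 5159 / (2 · 6.33855e+12) J ≈ -4.908e+11 J = -490.8 GJ.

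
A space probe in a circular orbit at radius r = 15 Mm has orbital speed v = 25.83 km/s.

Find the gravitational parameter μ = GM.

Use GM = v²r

Convert to SI: r = 15 Mm = 1.5e+07 m; v = 25.83 km/s = 25830 m/s.
For a circular orbit v² = GM/r, so GM = v² · r.
GM = (25830)² · 1.5e+07 m³/s² ≈ 1.001e+16 m³/s² = 1.001 × 10^16 m³/s².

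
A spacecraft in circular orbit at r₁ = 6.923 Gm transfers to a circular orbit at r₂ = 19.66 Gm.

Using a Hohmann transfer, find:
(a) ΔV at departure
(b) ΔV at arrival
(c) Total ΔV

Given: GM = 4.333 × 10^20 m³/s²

Convert to SI: r₁ = 6.923 Gm = 6.923e+09 m; r₂ = 19.66 Gm = 1.966e+10 m.
Transfer semi-major axis: a_t = (r₁ + r₂)/2 = (6.923e+09 + 1.966e+10)/2 = 1.32915e+10 m.
Circular speeds: v₁ = √(GM/r₁) = 250177 m/s, v₂ = √(GM/r₂) = 148458 m/s.
Transfer speeds (vis-viva v² = GM(2/r − 1/a_t)): v₁ᵗ = 304265 m/s, v₂ᵗ = 107143 m/s.
(a) ΔV₁ = |v₁ᵗ − v₁| ≈ 5.409e+04 m/s = 54.09 km/s.
(b) ΔV₂ = |v₂ − v₂ᵗ| ≈ 4.131e+04 m/s = 41.31 km/s.
(c) ΔV_total = ΔV₁ + ΔV₂ ≈ 9.54e+04 m/s = 95.4 km/s.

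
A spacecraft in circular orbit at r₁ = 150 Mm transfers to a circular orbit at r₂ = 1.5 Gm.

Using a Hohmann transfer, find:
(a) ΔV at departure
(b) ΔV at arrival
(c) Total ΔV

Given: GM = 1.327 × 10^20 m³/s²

Convert to SI: r₁ = 150 Mm = 1.5e+08 m; r₂ = 1.5 Gm = 1.5e+09 m.
Transfer semi-major axis: a_t = (r₁ + r₂)/2 = (1.5e+08 + 1.5e+09)/2 = 8.25e+08 m.
Circular speeds: v₁ = √(GM/r₁) = 940567 m/s, v₂ = √(GM/r₂) = 297433 m/s.
Transfer speeds (vis-viva v² = GM(2/r − 1/a_t)): v₁ᵗ = 1.26826e+06 m/s, v₂ᵗ = 126826 m/s.
(a) ΔV₁ = |v₁ᵗ − v₁| ≈ 3.277e+05 m/s = 327.7 km/s.
(b) ΔV₂ = |v₂ − v₂ᵗ| ≈ 1.706e+05 m/s = 170.6 km/s.
(c) ΔV_total = ΔV₁ + ΔV₂ ≈ 4.983e+05 m/s = 498.3 km/s.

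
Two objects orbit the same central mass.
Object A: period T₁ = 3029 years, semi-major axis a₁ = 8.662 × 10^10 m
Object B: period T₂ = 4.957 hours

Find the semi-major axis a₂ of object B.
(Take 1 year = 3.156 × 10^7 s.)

Convert to SI: T₁ = 3029 years = 9.55952e+10 s; T₂ = 4.957 hours = 17845.2 s.
Kepler's third law: (T₁/T₂)² = (a₁/a₂)³ ⇒ a₂ = a₁ · (T₂/T₁)^(2/3).
T₂/T₁ = 17845.2 / 9.55952e+10 = 1.86675e-07.
a₂ = 8.662e+10 · (1.86675e-07)^(2/3) m ≈ 2.829e+06 m = 2.829 × 10^6 m.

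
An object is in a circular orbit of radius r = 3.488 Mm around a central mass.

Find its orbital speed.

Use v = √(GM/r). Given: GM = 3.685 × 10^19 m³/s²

Convert to SI: r = 3.488 Mm = 3.488e+06 m.
For a circular orbit, gravity supplies the centripetal force, so v = √(GM / r).
v = √(3.685e+19 / 3.488e+06) m/s ≈ 3.25e+06 m/s = 3250 km/s.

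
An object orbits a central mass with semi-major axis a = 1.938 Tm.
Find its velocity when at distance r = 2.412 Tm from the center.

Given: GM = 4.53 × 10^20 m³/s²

Convert to SI: a = 1.938 Tm = 1.938e+12 m; r = 2.412 Tm = 2.412e+12 m.
Vis-viva: v = √(GM · (2/r − 1/a)).
2/r − 1/a = 2/2.412e+12 − 1/1.938e+12 = 3.13192e-13 m⁻¹.
v = √(4.53e+20 · 3.13192e-13) m/s ≈ 1.191e+04 m/s = 11.91 km/s.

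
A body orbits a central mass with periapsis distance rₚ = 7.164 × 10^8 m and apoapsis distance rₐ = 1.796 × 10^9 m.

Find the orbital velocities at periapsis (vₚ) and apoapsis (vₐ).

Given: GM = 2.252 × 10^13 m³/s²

Use the vis-viva equation v² = GM(2/r − 1/a) with a = (rₚ + rₐ)/2 = (7.164e+08 + 1.796e+09)/2 = 1.2562e+09 m.
vₚ = √(GM · (2/rₚ − 1/a)) = √(2.252e+13 · (2/7.164e+08 − 1/1.2562e+09)) m/s ≈ 212 m/s = 212 m/s.
vₐ = √(GM · (2/rₐ − 1/a)) = √(2.252e+13 · (2/1.796e+09 − 1/1.2562e+09)) m/s ≈ 84.56 m/s = 84.56 m/s.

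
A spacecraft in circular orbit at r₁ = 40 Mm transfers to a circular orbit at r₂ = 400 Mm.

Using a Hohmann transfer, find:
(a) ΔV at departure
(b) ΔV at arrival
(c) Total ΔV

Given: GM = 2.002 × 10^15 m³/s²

Convert to SI: r₁ = 40 Mm = 4e+07 m; r₂ = 400 Mm = 4e+08 m.
Transfer semi-major axis: a_t = (r₁ + r₂)/2 = (4e+07 + 4e+08)/2 = 2.2e+08 m.
Circular speeds: v₁ = √(GM/r₁) = 7074.6 m/s, v₂ = √(GM/r₂) = 2237.19 m/s.
Transfer speeds (vis-viva v² = GM(2/r − 1/a_t)): v₁ᵗ = 9539.39 m/s, v₂ᵗ = 953.939 m/s.
(a) ΔV₁ = |v₁ᵗ − v₁| ≈ 2465 m/s = 2.465 km/s.
(b) ΔV₂ = |v₂ − v₂ᵗ| ≈ 1283 m/s = 1.283 km/s.
(c) ΔV_total = ΔV₁ + ΔV₂ ≈ 3748 m/s = 3.748 km/s.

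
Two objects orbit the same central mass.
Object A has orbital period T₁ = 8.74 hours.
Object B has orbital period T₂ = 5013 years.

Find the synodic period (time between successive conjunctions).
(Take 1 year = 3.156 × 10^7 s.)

Convert to SI: T₁ = 8.74 hours = 31464 s; T₂ = 5013 years = 1.5821e+11 s.
T_syn = |T₁ · T₂ / (T₁ − T₂)|.
T_syn = |31464 · 1.5821e+11 / (31464 − 1.5821e+11)| s ≈ 3.146e+04 s = 8.74 hours.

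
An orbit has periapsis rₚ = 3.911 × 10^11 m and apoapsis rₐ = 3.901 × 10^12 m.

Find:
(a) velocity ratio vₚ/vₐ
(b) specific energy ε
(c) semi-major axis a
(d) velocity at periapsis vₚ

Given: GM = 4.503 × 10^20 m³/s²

(a) Conservation of angular momentum (rₚvₚ = rₐvₐ) gives vₚ/vₐ = rₐ/rₚ = 3.901e+12/3.911e+11 ≈ 9.974
(b) With a = (rₚ + rₐ)/2 = 2.14605e+12 m, ε = −GM/(2a) = −4.503e+20/(2 · 2.14605e+12) J/kg ≈ -1.049e+08 J/kg
(c) a = (rₚ + rₐ)/2 = (3.911e+11 + 3.901e+12)/2 ≈ 2.146e+12 m
(d) With a = (rₚ + rₐ)/2 = 2.14605e+12 m, vₚ = √(GM (2/rₚ − 1/a)) = √(4.503e+20 · (2/3.911e+11 − 1/2.14605e+12)) m/s ≈ 4.575e+04 m/s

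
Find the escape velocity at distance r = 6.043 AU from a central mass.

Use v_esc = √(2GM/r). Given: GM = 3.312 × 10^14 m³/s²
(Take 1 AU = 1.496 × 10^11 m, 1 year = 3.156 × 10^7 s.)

Convert to SI: r = 6.043 AU = 9.04033e+11 m.
Escape velocity comes from setting total energy to zero: ½v² − GM/r = 0 ⇒ v_esc = √(2GM / r).
v_esc = √(2 · 3.312e+14 / 9.04033e+11) m/s ≈ 27.07 m/s = 0.00571 AU/year.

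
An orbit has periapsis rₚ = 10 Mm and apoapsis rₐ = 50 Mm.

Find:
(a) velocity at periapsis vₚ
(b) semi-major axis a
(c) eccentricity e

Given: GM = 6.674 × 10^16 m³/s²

Convert to SI: rₚ = 10 Mm = 1e+07 m; rₐ = 50 Mm = 5e+07 m.
(a) With a = (rₚ + rₐ)/2 = 3e+07 m, vₚ = √(GM (2/rₚ − 1/a)) = √(6.674e+16 · (2/1e+07 − 1/3e+07)) m/s ≈ 1.055e+05 m/s
(b) a = (rₚ + rₐ)/2 = (1e+07 + 5e+07)/2 ≈ 3e+07 m
(c) e = (rₐ − rₚ)/(rₐ + rₚ) = (5e+07 − 1e+07)/(5e+07 + 1e+07) ≈ 0.6667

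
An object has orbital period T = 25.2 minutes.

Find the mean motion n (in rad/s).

Convert to SI: T = 25.2 minutes = 1512 s.
n = 2π / T.
n = 2π / 1512 s ≈ 0.004156 rad/s.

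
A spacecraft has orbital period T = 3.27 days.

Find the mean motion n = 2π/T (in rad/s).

Convert to SI: T = 3.27 days = 282528 s.
n = 2π / T.
n = 2π / 282528 s ≈ 2.224e-05 rad/s.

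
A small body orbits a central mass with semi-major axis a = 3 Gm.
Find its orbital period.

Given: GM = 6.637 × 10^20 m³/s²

Convert to SI: a = 3 Gm = 3e+09 m.
Kepler's third law: T = 2π √(a³ / GM).
Substituting a = 3e+09 m and GM = 6.637e+20 m³/s²:
T = 2π √((3e+09)³ / 6.637e+20) s
T ≈ 4.008e+04 s = 11.13 hours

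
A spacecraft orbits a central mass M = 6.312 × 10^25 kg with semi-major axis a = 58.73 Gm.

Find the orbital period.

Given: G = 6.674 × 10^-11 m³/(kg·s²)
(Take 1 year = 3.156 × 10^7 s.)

Convert to SI: a = 58.73 Gm = 5.873e+10 m.
GM = G · M = 6.674e-11 · 6.312e+25 = 4.21263e+15 m³/s².
Kepler's third law: T = 2π √(a³ / GM).
Substituting a = 5.873e+10 m and GM = 4.21263e+15 m³/s²:
T = 2π √((5.873e+10)³ / 4.21263e+15) s
T ≈ 1.378e+09 s = 43.66 years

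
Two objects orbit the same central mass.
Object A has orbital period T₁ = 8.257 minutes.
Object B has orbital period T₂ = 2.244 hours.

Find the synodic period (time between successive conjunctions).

Convert to SI: T₁ = 8.257 minutes = 495.42 s; T₂ = 2.244 hours = 8078.4 s.
T_syn = |T₁ · T₂ / (T₁ − T₂)|.
T_syn = |495.42 · 8078.4 / (495.42 − 8078.4)| s ≈ 527.8 s = 8.796 minutes.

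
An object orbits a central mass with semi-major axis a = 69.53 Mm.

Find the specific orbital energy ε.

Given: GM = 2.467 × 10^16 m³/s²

Convert to SI: a = 69.53 Mm = 6.953e+07 m.
ε = −GM / (2a).
ε = −2.467e+16 / (2 · 6.953e+07) J/kg ≈ -1.774e+08 J/kg = -177.4 MJ/kg.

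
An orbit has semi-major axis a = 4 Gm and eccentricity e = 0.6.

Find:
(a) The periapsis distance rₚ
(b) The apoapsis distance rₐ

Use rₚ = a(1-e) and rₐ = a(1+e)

Convert to SI: a = 4 Gm = 4e+09 m.
(a) rₚ = a(1 − e) = 4e+09 · (1 − 0.6) = 4e+09 · 0.4 ≈ 1.6e+09 m = 1.6 Gm.
(b) rₐ = a(1 + e) = 4e+09 · (1 + 0.6) = 4e+09 · 1.6 ≈ 6.4e+09 m = 6.4 Gm.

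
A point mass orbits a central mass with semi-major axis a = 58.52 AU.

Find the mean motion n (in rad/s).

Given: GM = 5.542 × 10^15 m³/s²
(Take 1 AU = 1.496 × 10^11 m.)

Convert to SI: a = 58.52 AU = 8.75459e+12 m.
n = √(GM / a³).
n = √(5.542e+15 / (8.75459e+12)³) rad/s ≈ 2.874e-12 rad/s.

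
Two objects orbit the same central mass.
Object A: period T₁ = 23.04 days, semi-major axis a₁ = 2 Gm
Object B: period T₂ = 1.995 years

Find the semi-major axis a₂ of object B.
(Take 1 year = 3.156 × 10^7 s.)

Convert to SI: T₁ = 23.04 days = 1.99066e+06 s; a₁ = 2 Gm = 2e+09 m; T₂ = 1.995 years = 6.29622e+07 s.
Kepler's third law: (T₁/T₂)² = (a₁/a₂)³ ⇒ a₂ = a₁ · (T₂/T₁)^(2/3).
T₂/T₁ = 6.29622e+07 / 1.99066e+06 = 31.6289.
a₂ = 2e+09 · (31.6289)^(2/3) m ≈ 2e+10 m = 20 Gm.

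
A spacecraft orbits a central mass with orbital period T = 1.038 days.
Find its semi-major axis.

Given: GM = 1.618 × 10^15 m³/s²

Convert to SI: T = 1.038 days = 89683.2 s.
Invert Kepler's third law: a = (GM · T² / (4π²))^(1/3).
Substituting T = 89683.2 s and GM = 1.618e+15 m³/s²:
a = (1.618e+15 · (89683.2)² / (4π²))^(1/3) m
a ≈ 6.908e+07 m = 6.908 × 10^7 m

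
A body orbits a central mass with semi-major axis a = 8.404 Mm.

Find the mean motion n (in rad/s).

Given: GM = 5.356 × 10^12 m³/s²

Convert to SI: a = 8.404 Mm = 8.404e+06 m.
n = √(GM / a³).
n = √(5.356e+12 / (8.404e+06)³) rad/s ≈ 9.499e-05 rad/s.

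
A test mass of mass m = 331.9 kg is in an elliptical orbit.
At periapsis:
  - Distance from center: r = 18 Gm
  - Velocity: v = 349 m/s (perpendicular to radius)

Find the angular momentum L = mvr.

Convert to SI: r = 18 Gm = 1.8e+10 m.
Since v is perpendicular to r, L = m · v · r.
L = 331.9 · 349 · 1.8e+10 kg·m²/s ≈ 2.085e+15 kg·m²/s.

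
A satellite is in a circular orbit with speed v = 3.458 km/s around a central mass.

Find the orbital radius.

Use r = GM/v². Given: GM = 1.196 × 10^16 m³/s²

Convert to SI: v = 3.458 km/s = 3458 m/s.
For a circular orbit, v² = GM / r, so r = GM / v².
r = 1.196e+16 / (3458)² m ≈ 1e+09 m = 1 Gm.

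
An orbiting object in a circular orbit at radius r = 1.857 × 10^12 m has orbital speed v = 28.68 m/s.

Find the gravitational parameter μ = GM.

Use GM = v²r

For a circular orbit v² = GM/r, so GM = v² · r.
GM = (28.68)² · 1.857e+12 m³/s² ≈ 1.527e+15 m³/s² = 1.527 × 10^15 m³/s².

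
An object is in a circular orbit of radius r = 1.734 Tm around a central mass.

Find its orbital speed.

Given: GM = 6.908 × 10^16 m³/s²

Convert to SI: r = 1.734 Tm = 1.734e+12 m.
For a circular orbit, gravity supplies the centripetal force, so v = √(GM / r).
v = √(6.908e+16 / 1.734e+12) m/s ≈ 199.6 m/s = 199.6 m/s.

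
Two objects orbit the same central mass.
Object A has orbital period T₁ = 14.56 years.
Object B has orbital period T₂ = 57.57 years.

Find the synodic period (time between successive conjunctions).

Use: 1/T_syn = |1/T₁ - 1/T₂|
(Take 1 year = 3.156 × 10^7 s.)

Convert to SI: T₁ = 14.56 years = 4.59514e+08 s; T₂ = 57.57 years = 1.81691e+09 s.
T_syn = |T₁ · T₂ / (T₁ − T₂)|.
T_syn = |4.59514e+08 · 1.81691e+09 / (4.59514e+08 − 1.81691e+09)| s ≈ 6.151e+08 s = 19.49 years.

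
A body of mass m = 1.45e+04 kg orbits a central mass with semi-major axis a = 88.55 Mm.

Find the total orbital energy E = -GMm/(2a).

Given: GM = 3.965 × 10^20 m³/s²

Convert to SI: a = 88.55 Mm = 8.855e+07 m.
E = −GMm / (2a).
E = −3.965e+20 · 1.45e+04 / (2 · 8.855e+07) J ≈ -3.246e+16 J = -32.46 PJ.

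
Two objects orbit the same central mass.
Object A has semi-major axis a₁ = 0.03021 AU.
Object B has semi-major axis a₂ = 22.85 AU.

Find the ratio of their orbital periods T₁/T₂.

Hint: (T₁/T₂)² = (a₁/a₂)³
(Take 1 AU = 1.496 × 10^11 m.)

Convert to SI: a₁ = 0.03021 AU = 4.51942e+09 m; a₂ = 22.85 AU = 3.41836e+12 m.
From Kepler's third law, (T₁/T₂)² = (a₁/a₂)³, so T₁/T₂ = (a₁/a₂)^(3/2).
a₁/a₂ = 4.51942e+09 / 3.41836e+12 = 0.0013221.
T₁/T₂ = (0.0013221)^(3/2) ≈ 4.807e-05.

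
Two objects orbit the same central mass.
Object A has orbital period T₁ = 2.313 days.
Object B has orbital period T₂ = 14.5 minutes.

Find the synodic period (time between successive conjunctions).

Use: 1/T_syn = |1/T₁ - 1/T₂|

Convert to SI: T₁ = 2.313 days = 199843 s; T₂ = 14.5 minutes = 870 s.
T_syn = |T₁ · T₂ / (T₁ − T₂)|.
T_syn = |199843 · 870 / (199843 − 870)| s ≈ 873.8 s = 14.56 minutes.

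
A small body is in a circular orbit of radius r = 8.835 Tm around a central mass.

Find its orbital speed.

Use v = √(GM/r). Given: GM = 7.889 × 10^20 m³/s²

Convert to SI: r = 8.835 Tm = 8.835e+12 m.
For a circular orbit, gravity supplies the centripetal force, so v = √(GM / r).
v = √(7.889e+20 / 8.835e+12) m/s ≈ 9449 m/s = 9.449 km/s.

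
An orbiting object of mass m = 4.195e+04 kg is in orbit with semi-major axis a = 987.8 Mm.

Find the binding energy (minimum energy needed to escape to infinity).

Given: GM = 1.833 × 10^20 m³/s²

Convert to SI: a = 987.8 Mm = 9.878e+08 m.
Total orbital energy is E = −GMm/(2a); binding energy is E_bind = −E = GMm/(2a).
E_bind = 1.833e+20 · 4.195e+04 / (2 · 9.878e+08) J ≈ 3.892e+15 J = 3.892 PJ.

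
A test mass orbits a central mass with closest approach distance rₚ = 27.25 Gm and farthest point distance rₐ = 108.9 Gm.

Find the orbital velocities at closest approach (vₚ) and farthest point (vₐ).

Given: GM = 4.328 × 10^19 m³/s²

Convert to SI: rₚ = 27.25 Gm = 2.725e+10 m; rₐ = 108.9 Gm = 1.089e+11 m.
Use the vis-viva equation v² = GM(2/r − 1/a) with a = (rₚ + rₐ)/2 = (2.725e+10 + 1.089e+11)/2 = 6.8075e+10 m.
vₚ = √(GM · (2/rₚ − 1/a)) = √(4.328e+19 · (2/2.725e+10 − 1/6.8075e+10)) m/s ≈ 5.041e+04 m/s = 50.41 km/s.
vₐ = √(GM · (2/rₐ − 1/a)) = √(4.328e+19 · (2/1.089e+11 − 1/6.8075e+10)) m/s ≈ 1.261e+04 m/s = 12.61 km/s.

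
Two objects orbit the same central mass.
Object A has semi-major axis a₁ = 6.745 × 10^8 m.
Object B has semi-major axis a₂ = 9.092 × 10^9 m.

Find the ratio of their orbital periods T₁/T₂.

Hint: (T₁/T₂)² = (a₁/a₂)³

From Kepler's third law, (T₁/T₂)² = (a₁/a₂)³, so T₁/T₂ = (a₁/a₂)^(3/2).
a₁/a₂ = 6.745e+08 / 9.092e+09 = 0.0741861.
T₁/T₂ = (0.0741861)^(3/2) ≈ 0.02021.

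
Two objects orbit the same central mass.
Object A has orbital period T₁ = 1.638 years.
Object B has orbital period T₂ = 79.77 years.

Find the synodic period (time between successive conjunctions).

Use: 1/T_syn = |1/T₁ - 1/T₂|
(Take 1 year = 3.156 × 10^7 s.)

Convert to SI: T₁ = 1.638 years = 5.16953e+07 s; T₂ = 79.77 years = 2.51754e+09 s.
T_syn = |T₁ · T₂ / (T₁ − T₂)|.
T_syn = |5.16953e+07 · 2.51754e+09 / (5.16953e+07 − 2.51754e+09)| s ≈ 5.278e+07 s = 1.672 years.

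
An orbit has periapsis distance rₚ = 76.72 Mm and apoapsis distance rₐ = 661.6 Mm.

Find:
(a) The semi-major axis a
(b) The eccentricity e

Convert to SI: rₚ = 76.72 Mm = 7.672e+07 m; rₐ = 661.6 Mm = 6.616e+08 m.
(a) a = (rₚ + rₐ) / 2 = (7.672e+07 + 6.616e+08) / 2 ≈ 3.692e+08 m = 369.2 Mm.
(b) e = (rₐ − rₚ) / (rₐ + rₚ) = (6.616e+08 − 7.672e+07) / (6.616e+08 + 7.672e+07) ≈ 0.7922.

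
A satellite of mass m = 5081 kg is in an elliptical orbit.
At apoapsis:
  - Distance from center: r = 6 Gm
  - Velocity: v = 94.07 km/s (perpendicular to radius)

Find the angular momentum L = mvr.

Convert to SI: r = 6 Gm = 6e+09 m; v = 94.07 km/s = 94070 m/s.
Since v is perpendicular to r, L = m · v · r.
L = 5081 · 94070 · 6e+09 kg·m²/s ≈ 2.868e+18 kg·m²/s.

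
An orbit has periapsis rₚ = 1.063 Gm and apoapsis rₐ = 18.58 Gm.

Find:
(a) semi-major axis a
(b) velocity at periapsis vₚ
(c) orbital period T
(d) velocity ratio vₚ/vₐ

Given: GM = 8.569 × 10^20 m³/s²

Convert to SI: rₚ = 1.063 Gm = 1.063e+09 m; rₐ = 18.58 Gm = 1.858e+10 m.
(a) a = (rₚ + rₐ)/2 = (1.063e+09 + 1.858e+10)/2 ≈ 9.822e+09 m
(b) With a = (rₚ + rₐ)/2 = 9.8215e+09 m, vₚ = √(GM (2/rₚ − 1/a)) = √(8.569e+20 · (2/1.063e+09 − 1/9.8215e+09)) m/s ≈ 1.235e+06 m/s
(c) With a = (rₚ + rₐ)/2 = 9.8215e+09 m, T = 2π √(a³/GM) = 2π √((9.8215e+09)³/8.569e+20) s ≈ 2.089e+05 s
(d) Conservation of angular momentum (rₚvₚ = rₐvₐ) gives vₚ/vₐ = rₐ/rₚ = 1.858e+10/1.063e+09 ≈ 17.48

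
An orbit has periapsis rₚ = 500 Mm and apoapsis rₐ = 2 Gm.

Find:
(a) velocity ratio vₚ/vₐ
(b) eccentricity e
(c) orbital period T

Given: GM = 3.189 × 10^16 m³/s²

Convert to SI: rₚ = 500 Mm = 5e+08 m; rₐ = 2 Gm = 2e+09 m.
(a) Conservation of angular momentum (rₚvₚ = rₐvₐ) gives vₚ/vₐ = rₐ/rₚ = 2e+09/5e+08 ≈ 4
(b) e = (rₐ − rₚ)/(rₐ + rₚ) = (2e+09 − 5e+08)/(2e+09 + 5e+08) ≈ 0.6
(c) With a = (rₚ + rₐ)/2 = 1.25e+09 m, T = 2π √(a³/GM) = 2π √((1.25e+09)³/3.189e+16) s ≈ 1.555e+06 s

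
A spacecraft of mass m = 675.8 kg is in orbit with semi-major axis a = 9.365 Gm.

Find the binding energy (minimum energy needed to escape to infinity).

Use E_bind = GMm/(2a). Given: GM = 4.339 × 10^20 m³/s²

Convert to SI: a = 9.365 Gm = 9.365e+09 m.
Total orbital energy is E = −GMm/(2a); binding energy is E_bind = −E = GMm/(2a).
E_bind = 4.339e+20 · 675.8 / (2 · 9.365e+09) J ≈ 1.566e+13 J = 15.66 TJ.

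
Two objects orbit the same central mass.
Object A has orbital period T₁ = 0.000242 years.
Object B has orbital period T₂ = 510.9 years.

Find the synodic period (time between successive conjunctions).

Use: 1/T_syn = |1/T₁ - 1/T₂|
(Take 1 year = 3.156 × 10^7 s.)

Convert to SI: T₁ = 0.000242 years = 7637.52 s; T₂ = 510.9 years = 1.6124e+10 s.
T_syn = |T₁ · T₂ / (T₁ − T₂)|.
T_syn = |7637.52 · 1.6124e+10 / (7637.52 − 1.6124e+10)| s ≈ 7638 s = 0.000242 years.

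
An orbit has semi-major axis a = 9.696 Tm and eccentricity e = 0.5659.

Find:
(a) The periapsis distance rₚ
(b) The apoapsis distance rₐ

Convert to SI: a = 9.696 Tm = 9.696e+12 m.
(a) rₚ = a(1 − e) = 9.696e+12 · (1 − 0.5659) = 9.696e+12 · 0.4341 ≈ 4.209e+12 m = 4.209 Tm.
(b) rₐ = a(1 + e) = 9.696e+12 · (1 + 0.5659) = 9.696e+12 · 1.5659 ≈ 1.518e+13 m = 15.18 Tm.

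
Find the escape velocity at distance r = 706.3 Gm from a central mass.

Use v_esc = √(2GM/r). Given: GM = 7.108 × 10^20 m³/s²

Convert to SI: r = 706.3 Gm = 7.063e+11 m.
Escape velocity comes from setting total energy to zero: ½v² − GM/r = 0 ⇒ v_esc = √(2GM / r).
v_esc = √(2 · 7.108e+20 / 7.063e+11) m/s ≈ 4.486e+04 m/s = 44.86 km/s.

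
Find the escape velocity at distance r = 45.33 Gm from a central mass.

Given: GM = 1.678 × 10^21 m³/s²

Convert to SI: r = 45.33 Gm = 4.533e+10 m.
Escape velocity comes from setting total energy to zero: ½v² − GM/r = 0 ⇒ v_esc = √(2GM / r).
v_esc = √(2 · 1.678e+21 / 4.533e+10) m/s ≈ 2.721e+05 m/s = 272.1 km/s.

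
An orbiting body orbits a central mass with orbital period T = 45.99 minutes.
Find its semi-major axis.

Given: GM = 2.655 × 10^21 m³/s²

Convert to SI: T = 45.99 minutes = 2759.4 s.
Invert Kepler's third law: a = (GM · T² / (4π²))^(1/3).
Substituting T = 2759.4 s and GM = 2.655e+21 m³/s²:
a = (2.655e+21 · (2759.4)² / (4π²))^(1/3) m
a ≈ 8e+08 m = 800 Mm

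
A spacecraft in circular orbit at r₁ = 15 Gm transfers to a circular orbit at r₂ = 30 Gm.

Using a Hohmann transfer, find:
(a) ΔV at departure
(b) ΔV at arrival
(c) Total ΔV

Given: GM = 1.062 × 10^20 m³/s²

Convert to SI: r₁ = 15 Gm = 1.5e+10 m; r₂ = 30 Gm = 3e+10 m.
Transfer semi-major axis: a_t = (r₁ + r₂)/2 = (1.5e+10 + 3e+10)/2 = 2.25e+10 m.
Circular speeds: v₁ = √(GM/r₁) = 84142.7 m/s, v₂ = √(GM/r₂) = 59497.9 m/s.
Transfer speeds (vis-viva v² = GM(2/r − 1/a_t)): v₁ᵗ = 97159.7 m/s, v₂ᵗ = 48579.8 m/s.
(a) ΔV₁ = |v₁ᵗ − v₁| ≈ 1.302e+04 m/s = 13.02 km/s.
(b) ΔV₂ = |v₂ − v₂ᵗ| ≈ 1.092e+04 m/s = 10.92 km/s.
(c) ΔV_total = ΔV₁ + ΔV₂ ≈ 2.393e+04 m/s = 23.93 km/s.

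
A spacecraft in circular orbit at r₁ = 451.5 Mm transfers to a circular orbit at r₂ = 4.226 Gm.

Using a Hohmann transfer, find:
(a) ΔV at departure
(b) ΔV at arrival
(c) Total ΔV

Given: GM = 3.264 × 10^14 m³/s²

Convert to SI: r₁ = 451.5 Mm = 4.515e+08 m; r₂ = 4.226 Gm = 4.226e+09 m.
Transfer semi-major axis: a_t = (r₁ + r₂)/2 = (4.515e+08 + 4.226e+09)/2 = 2.33875e+09 m.
Circular speeds: v₁ = √(GM/r₁) = 850.249 m/s, v₂ = √(GM/r₂) = 277.914 m/s.
Transfer speeds (vis-viva v² = GM(2/r − 1/a_t)): v₁ᵗ = 1142.93 m/s, v₂ᵗ = 122.109 m/s.
(a) ΔV₁ = |v₁ᵗ − v₁| ≈ 292.7 m/s = 292.7 m/s.
(b) ΔV₂ = |v₂ − v₂ᵗ| ≈ 155.8 m/s = 155.8 m/s.
(c) ΔV_total = ΔV₁ + ΔV₂ ≈ 448.5 m/s = 448.5 m/s.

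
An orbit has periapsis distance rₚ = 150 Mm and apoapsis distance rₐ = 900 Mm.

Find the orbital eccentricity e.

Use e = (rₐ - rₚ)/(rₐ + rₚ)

Convert to SI: rₚ = 150 Mm = 1.5e+08 m; rₐ = 900 Mm = 9e+08 m.
e = (rₐ − rₚ) / (rₐ + rₚ).
e = (9e+08 − 1.5e+08) / (9e+08 + 1.5e+08) = 7.5e+08 / 1.05e+09 ≈ 0.7143.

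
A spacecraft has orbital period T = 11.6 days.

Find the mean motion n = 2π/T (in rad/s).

Convert to SI: T = 11.6 days = 1.00224e+06 s.
n = 2π / T.
n = 2π / 1.00224e+06 s ≈ 6.269e-06 rad/s.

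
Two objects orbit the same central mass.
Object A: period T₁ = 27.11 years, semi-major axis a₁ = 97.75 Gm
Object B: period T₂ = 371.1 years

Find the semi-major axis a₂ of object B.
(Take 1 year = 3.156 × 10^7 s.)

Convert to SI: T₁ = 27.11 years = 8.55592e+08 s; a₁ = 97.75 Gm = 9.775e+10 m; T₂ = 371.1 years = 1.17119e+10 s.
Kepler's third law: (T₁/T₂)² = (a₁/a₂)³ ⇒ a₂ = a₁ · (T₂/T₁)^(2/3).
T₂/T₁ = 1.17119e+10 / 8.55592e+08 = 13.6887.
a₂ = 9.775e+10 · (13.6887)^(2/3) m ≈ 5.594e+11 m = 559.4 Gm.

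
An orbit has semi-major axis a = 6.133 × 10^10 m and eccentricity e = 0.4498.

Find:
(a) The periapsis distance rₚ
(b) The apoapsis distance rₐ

(a) rₚ = a(1 − e) = 6.133e+10 · (1 − 0.4498) = 6.133e+10 · 0.5502 ≈ 3.374e+10 m = 3.374 × 10^10 m.
(b) rₐ = a(1 + e) = 6.133e+10 · (1 + 0.4498) = 6.133e+10 · 1.4498 ≈ 8.892e+10 m = 8.892 × 10^10 m.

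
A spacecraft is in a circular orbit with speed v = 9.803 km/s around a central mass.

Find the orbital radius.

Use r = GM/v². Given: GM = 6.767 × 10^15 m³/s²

Convert to SI: v = 9.803 km/s = 9803 m/s.
For a circular orbit, v² = GM / r, so r = GM / v².
r = 6.767e+15 / (9803)² m ≈ 7.042e+07 m = 7.042 × 10^7 m.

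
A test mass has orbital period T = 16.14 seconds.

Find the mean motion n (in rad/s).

n = 2π / T.
n = 2π / 16.14 s ≈ 0.3893 rad/s.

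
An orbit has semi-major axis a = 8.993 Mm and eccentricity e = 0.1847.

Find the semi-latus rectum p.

Convert to SI: a = 8.993 Mm = 8.993e+06 m.
p = a (1 − e²).
p = 8.993e+06 · (1 − (0.1847)²) = 8.993e+06 · 0.965886 ≈ 8.686e+06 m = 8.686 Mm.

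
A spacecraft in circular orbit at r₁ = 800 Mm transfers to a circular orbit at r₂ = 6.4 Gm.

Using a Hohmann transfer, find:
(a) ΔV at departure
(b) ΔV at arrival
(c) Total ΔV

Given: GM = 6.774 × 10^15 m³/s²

Convert to SI: r₁ = 800 Mm = 8e+08 m; r₂ = 6.4 Gm = 6.4e+09 m.
Transfer semi-major axis: a_t = (r₁ + r₂)/2 = (8e+08 + 6.4e+09)/2 = 3.6e+09 m.
Circular speeds: v₁ = √(GM/r₁) = 2909.9 m/s, v₂ = √(GM/r₂) = 1028.8 m/s.
Transfer speeds (vis-viva v² = GM(2/r − 1/a_t)): v₁ᵗ = 3879.86 m/s, v₂ᵗ = 484.983 m/s.
(a) ΔV₁ = |v₁ᵗ − v₁| ≈ 970 m/s = 970 m/s.
(b) ΔV₂ = |v₂ − v₂ᵗ| ≈ 543.8 m/s = 543.8 m/s.
(c) ΔV_total = ΔV₁ + ΔV₂ ≈ 1514 m/s = 1.514 km/s.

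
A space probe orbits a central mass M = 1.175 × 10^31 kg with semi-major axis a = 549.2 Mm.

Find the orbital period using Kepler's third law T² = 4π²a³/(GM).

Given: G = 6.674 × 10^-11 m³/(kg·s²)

Convert to SI: a = 549.2 Mm = 5.492e+08 m.
GM = G · M = 6.674e-11 · 1.175e+31 = 7.84195e+20 m³/s².
Kepler's third law: T = 2π √(a³ / GM).
Substituting a = 5.492e+08 m and GM = 7.84195e+20 m³/s²:
T = 2π √((5.492e+08)³ / 7.84195e+20) s
T ≈ 2888 s = 48.13 minutes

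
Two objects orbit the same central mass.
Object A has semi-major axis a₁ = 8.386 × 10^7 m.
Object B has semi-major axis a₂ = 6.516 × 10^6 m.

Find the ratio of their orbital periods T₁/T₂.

From Kepler's third law, (T₁/T₂)² = (a₁/a₂)³, so T₁/T₂ = (a₁/a₂)^(3/2).
a₁/a₂ = 8.386e+07 / 6.516e+06 = 12.8699.
T₁/T₂ = (12.8699)^(3/2) ≈ 46.17.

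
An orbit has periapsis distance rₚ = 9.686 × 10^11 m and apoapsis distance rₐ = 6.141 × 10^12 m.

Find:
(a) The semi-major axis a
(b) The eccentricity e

(a) a = (rₚ + rₐ) / 2 = (9.686e+11 + 6.141e+12) / 2 ≈ 3.555e+12 m = 3.555 × 10^12 m.
(b) e = (rₐ − rₚ) / (rₐ + rₚ) = (6.141e+12 − 9.686e+11) / (6.141e+12 + 9.686e+11) ≈ 0.7275.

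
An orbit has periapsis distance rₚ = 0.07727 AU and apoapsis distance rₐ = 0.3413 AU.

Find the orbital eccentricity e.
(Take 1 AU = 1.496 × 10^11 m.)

Convert to SI: rₚ = 0.07727 AU = 1.15596e+10 m; rₐ = 0.3413 AU = 5.10585e+10 m.
e = (rₐ − rₚ) / (rₐ + rₚ).
e = (5.10585e+10 − 1.15596e+10) / (5.10585e+10 + 1.15596e+10) = 3.94989e+10 / 6.26181e+10 ≈ 0.6308.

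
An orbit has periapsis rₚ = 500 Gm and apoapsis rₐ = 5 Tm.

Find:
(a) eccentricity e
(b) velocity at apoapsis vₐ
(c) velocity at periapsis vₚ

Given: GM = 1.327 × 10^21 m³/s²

Convert to SI: rₚ = 500 Gm = 5e+11 m; rₐ = 5 Tm = 5e+12 m.
(a) e = (rₐ − rₚ)/(rₐ + rₚ) = (5e+12 − 5e+11)/(5e+12 + 5e+11) ≈ 0.8182
(b) With a = (rₚ + rₐ)/2 = 2.75e+12 m, vₐ = √(GM (2/rₐ − 1/a)) = √(1.327e+21 · (2/5e+12 − 1/2.75e+12)) m/s ≈ 6947 m/s
(c) With a = (rₚ + rₐ)/2 = 2.75e+12 m, vₚ = √(GM (2/rₚ − 1/a)) = √(1.327e+21 · (2/5e+11 − 1/2.75e+12)) m/s ≈ 6.947e+04 m/s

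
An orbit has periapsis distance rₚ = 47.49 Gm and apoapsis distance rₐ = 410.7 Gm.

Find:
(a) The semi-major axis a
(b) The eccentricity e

Convert to SI: rₚ = 47.49 Gm = 4.749e+10 m; rₐ = 410.7 Gm = 4.107e+11 m.
(a) a = (rₚ + rₐ) / 2 = (4.749e+10 + 4.107e+11) / 2 ≈ 2.291e+11 m = 229.1 Gm.
(b) e = (rₐ − rₚ) / (rₐ + rₚ) = (4.107e+11 − 4.749e+10) / (4.107e+11 + 4.749e+10) ≈ 0.7927.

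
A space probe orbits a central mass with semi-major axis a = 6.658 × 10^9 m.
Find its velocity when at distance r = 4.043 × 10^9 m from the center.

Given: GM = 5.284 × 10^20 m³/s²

Vis-viva: v = √(GM · (2/r − 1/a)).
2/r − 1/a = 2/4.043e+09 − 1/6.658e+09 = 3.44487e-10 m⁻¹.
v = √(5.284e+20 · 3.44487e-10) m/s ≈ 4.266e+05 m/s = 426.6 km/s.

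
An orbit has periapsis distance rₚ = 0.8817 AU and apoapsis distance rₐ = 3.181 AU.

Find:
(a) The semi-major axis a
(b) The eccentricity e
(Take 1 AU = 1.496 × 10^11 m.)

Convert to SI: rₚ = 0.8817 AU = 1.31902e+11 m; rₐ = 3.181 AU = 4.75878e+11 m.
(a) a = (rₚ + rₐ) / 2 = (1.31902e+11 + 4.75878e+11) / 2 ≈ 3.039e+11 m = 2.031 AU.
(b) e = (rₐ − rₚ) / (rₐ + rₚ) = (4.75878e+11 − 1.31902e+11) / (4.75878e+11 + 1.31902e+11) ≈ 0.566.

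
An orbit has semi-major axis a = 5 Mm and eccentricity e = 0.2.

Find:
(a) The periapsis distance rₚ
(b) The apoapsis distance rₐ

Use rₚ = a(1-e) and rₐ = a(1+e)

Convert to SI: a = 5 Mm = 5e+06 m.
(a) rₚ = a(1 − e) = 5e+06 · (1 − 0.2) = 5e+06 · 0.8 ≈ 4e+06 m = 4 Mm.
(b) rₐ = a(1 + e) = 5e+06 · (1 + 0.2) = 5e+06 · 1.2 ≈ 6e+06 m = 6 Mm.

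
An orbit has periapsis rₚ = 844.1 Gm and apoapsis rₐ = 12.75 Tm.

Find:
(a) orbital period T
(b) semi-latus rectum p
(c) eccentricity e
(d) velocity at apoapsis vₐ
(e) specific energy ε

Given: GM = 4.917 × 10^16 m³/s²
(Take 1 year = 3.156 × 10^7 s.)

Convert to SI: rₚ = 844.1 Gm = 8.441e+11 m; rₐ = 12.75 Tm = 1.275e+13 m.
(a) With a = (rₚ + rₐ)/2 = 6.79705e+12 m, T = 2π √(a³/GM) = 2π √((6.79705e+12)³/4.917e+16) s ≈ 5.021e+11 s
(b) From a = (rₚ + rₐ)/2 = 6.79705e+12 m and e = (rₐ − rₚ)/(rₐ + rₚ) = 0.875814, p = a(1 − e²) = 6.79705e+12 · (1 − (0.875814)²) ≈ 1.583e+12 m
(c) e = (rₐ − rₚ)/(rₐ + rₚ) = (1.275e+13 − 8.441e+11)/(1.275e+13 + 8.441e+11) ≈ 0.8758
(d) With a = (rₚ + rₐ)/2 = 6.79705e+12 m, vₐ = √(GM (2/rₐ − 1/a)) = √(4.917e+16 · (2/1.275e+13 − 1/6.79705e+12)) m/s ≈ 21.88 m/s
(e) With a = (rₚ + rₐ)/2 = 6.79705e+12 m, ε = −GM/(2a) = −4.917e+16/(2 · 6.79705e+12) J/kg ≈ -3617 J/kg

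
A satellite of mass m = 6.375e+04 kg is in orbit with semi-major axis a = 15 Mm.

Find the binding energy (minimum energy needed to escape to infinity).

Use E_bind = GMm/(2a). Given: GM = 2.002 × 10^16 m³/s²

Convert to SI: a = 15 Mm = 1.5e+07 m.
Total orbital energy is E = −GMm/(2a); binding energy is E_bind = −E = GMm/(2a).
E_bind = 2.002e+16 · 6.375e+04 / (2 · 1.5e+07) J ≈ 4.254e+13 J = 42.54 TJ.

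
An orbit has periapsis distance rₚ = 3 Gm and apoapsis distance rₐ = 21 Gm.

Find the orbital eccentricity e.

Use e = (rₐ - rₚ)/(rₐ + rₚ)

Convert to SI: rₚ = 3 Gm = 3e+09 m; rₐ = 21 Gm = 2.1e+10 m.
e = (rₐ − rₚ) / (rₐ + rₚ).
e = (2.1e+10 − 3e+09) / (2.1e+10 + 3e+09) = 1.8e+10 / 2.4e+10 ≈ 0.75.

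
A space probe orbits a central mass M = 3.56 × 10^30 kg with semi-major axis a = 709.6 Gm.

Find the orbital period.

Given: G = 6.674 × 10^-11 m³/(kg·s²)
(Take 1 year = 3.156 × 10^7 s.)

Convert to SI: a = 709.6 Gm = 7.096e+11 m.
GM = G · M = 6.674e-11 · 3.56e+30 = 2.37594e+20 m³/s².
Kepler's third law: T = 2π √(a³ / GM).
Substituting a = 7.096e+11 m and GM = 2.37594e+20 m³/s²:
T = 2π √((7.096e+11)³ / 2.37594e+20) s
T ≈ 2.437e+08 s = 7.72 years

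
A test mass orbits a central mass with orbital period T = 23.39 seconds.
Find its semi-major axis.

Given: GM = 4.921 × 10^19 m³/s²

Invert Kepler's third law: a = (GM · T² / (4π²))^(1/3).
Substituting T = 23.39 s and GM = 4.921e+19 m³/s²:
a = (4.921e+19 · (23.39)² / (4π²))^(1/3) m
a ≈ 8.802e+06 m = 8.802 × 10^6 m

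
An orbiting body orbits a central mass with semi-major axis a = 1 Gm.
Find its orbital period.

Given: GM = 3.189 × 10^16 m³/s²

Convert to SI: a = 1 Gm = 1e+09 m.
Kepler's third law: T = 2π √(a³ / GM).
Substituting a = 1e+09 m and GM = 3.189e+16 m³/s²:
T = 2π √((1e+09)³ / 3.189e+16) s
T ≈ 1.113e+06 s = 12.88 days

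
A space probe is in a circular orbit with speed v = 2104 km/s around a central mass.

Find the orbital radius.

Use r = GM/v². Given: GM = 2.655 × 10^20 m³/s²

Convert to SI: v = 2104 km/s = 2.104e+06 m/s.
For a circular orbit, v² = GM / r, so r = GM / v².
r = 2.655e+20 / (2.104e+06)² m ≈ 5.998e+07 m = 59.98 Mm.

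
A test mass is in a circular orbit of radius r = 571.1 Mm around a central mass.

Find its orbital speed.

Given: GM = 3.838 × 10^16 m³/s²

Convert to SI: r = 571.1 Mm = 5.711e+08 m.
For a circular orbit, gravity supplies the centripetal force, so v = √(GM / r).
v = √(3.838e+16 / 5.711e+08) m/s ≈ 8198 m/s = 8.198 km/s.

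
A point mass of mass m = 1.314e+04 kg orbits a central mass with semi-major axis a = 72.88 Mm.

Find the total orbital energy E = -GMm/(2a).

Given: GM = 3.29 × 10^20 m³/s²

Convert to SI: a = 72.88 Mm = 7.288e+07 m.
E = −GMm / (2a).
E = −3.29e+20 · 1.314e+04 / (2 · 7.288e+07) J ≈ -2.966e+16 J = -29.66 PJ.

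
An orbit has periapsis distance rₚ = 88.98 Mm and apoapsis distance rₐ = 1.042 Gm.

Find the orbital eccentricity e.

Convert to SI: rₚ = 88.98 Mm = 8.898e+07 m; rₐ = 1.042 Gm = 1.042e+09 m.
e = (rₐ − rₚ) / (rₐ + rₚ).
e = (1.042e+09 − 8.898e+07) / (1.042e+09 + 8.898e+07) = 9.5302e+08 / 1.13098e+09 ≈ 0.8426.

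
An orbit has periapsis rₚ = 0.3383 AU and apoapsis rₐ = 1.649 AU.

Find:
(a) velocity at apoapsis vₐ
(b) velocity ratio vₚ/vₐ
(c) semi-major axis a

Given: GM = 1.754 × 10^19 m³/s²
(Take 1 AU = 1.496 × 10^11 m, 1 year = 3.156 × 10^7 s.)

Convert to SI: rₚ = 0.3383 AU = 5.06097e+10 m; rₐ = 1.649 AU = 2.4669e+11 m.
(a) With a = (rₚ + rₐ)/2 = 1.4865e+11 m, vₐ = √(GM (2/rₐ − 1/a)) = √(1.754e+19 · (2/2.4669e+11 − 1/1.4865e+11)) m/s ≈ 4920 m/s
(b) Conservation of angular momentum (rₚvₚ = rₐvₐ) gives vₚ/vₐ = rₐ/rₚ = 2.4669e+11/5.06097e+10 ≈ 4.874
(c) a = (rₚ + rₐ)/2 = (5.06097e+10 + 2.4669e+11)/2 ≈ 1.487e+11 m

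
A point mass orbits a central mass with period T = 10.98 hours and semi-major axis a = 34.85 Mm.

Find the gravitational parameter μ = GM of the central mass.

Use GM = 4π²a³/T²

Convert to SI: T = 10.98 hours = 39528 s; a = 34.85 Mm = 3.485e+07 m.
GM = 4π² · a³ / T².
GM = 4π² · (3.485e+07)³ / (39528)² m³/s² ≈ 1.069e+15 m³/s² = 1.069 × 10^15 m³/s².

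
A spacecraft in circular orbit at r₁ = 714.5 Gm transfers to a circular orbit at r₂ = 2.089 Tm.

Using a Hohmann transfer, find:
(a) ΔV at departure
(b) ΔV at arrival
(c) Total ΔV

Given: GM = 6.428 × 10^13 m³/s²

Convert to SI: r₁ = 714.5 Gm = 7.145e+11 m; r₂ = 2.089 Tm = 2.089e+12 m.
Transfer semi-major axis: a_t = (r₁ + r₂)/2 = (7.145e+11 + 2.089e+12)/2 = 1.40175e+12 m.
Circular speeds: v₁ = √(GM/r₁) = 9.48499 m/s, v₂ = √(GM/r₂) = 5.54713 m/s.
Transfer speeds (vis-viva v² = GM(2/r − 1/a_t)): v₁ᵗ = 11.579 m/s, v₂ᵗ = 3.96036 m/s.
(a) ΔV₁ = |v₁ᵗ − v₁| ≈ 2.094 m/s = 2.094 m/s.
(b) ΔV₂ = |v₂ − v₂ᵗ| ≈ 1.587 m/s = 1.587 m/s.
(c) ΔV_total = ΔV₁ + ΔV₂ ≈ 3.681 m/s = 3.681 m/s.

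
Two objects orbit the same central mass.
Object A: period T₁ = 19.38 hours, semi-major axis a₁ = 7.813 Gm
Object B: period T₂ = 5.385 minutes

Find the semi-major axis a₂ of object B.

Convert to SI: T₁ = 19.38 hours = 69768 s; a₁ = 7.813 Gm = 7.813e+09 m; T₂ = 5.385 minutes = 323.1 s.
Kepler's third law: (T₁/T₂)² = (a₁/a₂)³ ⇒ a₂ = a₁ · (T₂/T₁)^(2/3).
T₂/T₁ = 323.1 / 69768 = 0.00463106.
a₂ = 7.813e+09 · (0.00463106)^(2/3) m ≈ 2.171e+08 m = 217.1 Mm.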